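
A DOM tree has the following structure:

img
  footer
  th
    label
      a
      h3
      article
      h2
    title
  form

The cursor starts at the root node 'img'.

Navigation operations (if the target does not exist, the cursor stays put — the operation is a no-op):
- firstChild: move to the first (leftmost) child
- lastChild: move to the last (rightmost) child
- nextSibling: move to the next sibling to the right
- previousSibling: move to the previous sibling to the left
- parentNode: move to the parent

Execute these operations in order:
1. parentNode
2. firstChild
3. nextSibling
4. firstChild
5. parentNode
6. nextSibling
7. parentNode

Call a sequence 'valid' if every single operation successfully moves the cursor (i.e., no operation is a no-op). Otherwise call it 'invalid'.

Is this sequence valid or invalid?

After 1 (parentNode): img (no-op, stayed)
After 2 (firstChild): footer
After 3 (nextSibling): th
After 4 (firstChild): label
After 5 (parentNode): th
After 6 (nextSibling): form
After 7 (parentNode): img

Answer: invalid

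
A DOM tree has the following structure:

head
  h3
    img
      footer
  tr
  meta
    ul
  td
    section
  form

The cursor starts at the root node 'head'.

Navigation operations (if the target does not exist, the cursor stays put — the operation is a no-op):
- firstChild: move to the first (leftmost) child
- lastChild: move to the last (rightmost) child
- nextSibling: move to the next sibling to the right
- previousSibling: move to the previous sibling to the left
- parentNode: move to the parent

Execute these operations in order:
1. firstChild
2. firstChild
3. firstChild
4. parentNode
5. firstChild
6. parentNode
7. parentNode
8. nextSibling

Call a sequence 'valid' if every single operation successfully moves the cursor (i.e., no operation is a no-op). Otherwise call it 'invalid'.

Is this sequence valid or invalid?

Answer: valid

Derivation:
After 1 (firstChild): h3
After 2 (firstChild): img
After 3 (firstChild): footer
After 4 (parentNode): img
After 5 (firstChild): footer
After 6 (parentNode): img
After 7 (parentNode): h3
After 8 (nextSibling): tr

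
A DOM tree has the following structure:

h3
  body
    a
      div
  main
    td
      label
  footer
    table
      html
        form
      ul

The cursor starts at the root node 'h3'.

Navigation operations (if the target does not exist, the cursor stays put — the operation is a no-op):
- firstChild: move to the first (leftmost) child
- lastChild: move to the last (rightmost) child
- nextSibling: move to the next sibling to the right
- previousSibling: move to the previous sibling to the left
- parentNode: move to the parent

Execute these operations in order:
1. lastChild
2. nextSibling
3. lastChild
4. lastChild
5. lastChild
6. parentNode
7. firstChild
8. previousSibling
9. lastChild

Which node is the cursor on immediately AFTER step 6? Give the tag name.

Answer: table

Derivation:
After 1 (lastChild): footer
After 2 (nextSibling): footer (no-op, stayed)
After 3 (lastChild): table
After 4 (lastChild): ul
After 5 (lastChild): ul (no-op, stayed)
After 6 (parentNode): table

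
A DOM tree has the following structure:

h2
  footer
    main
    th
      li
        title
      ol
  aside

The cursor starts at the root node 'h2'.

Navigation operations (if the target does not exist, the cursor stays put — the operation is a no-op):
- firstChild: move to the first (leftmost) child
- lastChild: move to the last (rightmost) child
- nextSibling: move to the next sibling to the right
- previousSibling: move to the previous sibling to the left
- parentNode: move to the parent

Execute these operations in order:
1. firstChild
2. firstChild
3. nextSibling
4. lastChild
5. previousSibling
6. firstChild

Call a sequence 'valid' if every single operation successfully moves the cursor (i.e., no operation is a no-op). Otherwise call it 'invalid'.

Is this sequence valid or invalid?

Answer: valid

Derivation:
After 1 (firstChild): footer
After 2 (firstChild): main
After 3 (nextSibling): th
After 4 (lastChild): ol
After 5 (previousSibling): li
After 6 (firstChild): title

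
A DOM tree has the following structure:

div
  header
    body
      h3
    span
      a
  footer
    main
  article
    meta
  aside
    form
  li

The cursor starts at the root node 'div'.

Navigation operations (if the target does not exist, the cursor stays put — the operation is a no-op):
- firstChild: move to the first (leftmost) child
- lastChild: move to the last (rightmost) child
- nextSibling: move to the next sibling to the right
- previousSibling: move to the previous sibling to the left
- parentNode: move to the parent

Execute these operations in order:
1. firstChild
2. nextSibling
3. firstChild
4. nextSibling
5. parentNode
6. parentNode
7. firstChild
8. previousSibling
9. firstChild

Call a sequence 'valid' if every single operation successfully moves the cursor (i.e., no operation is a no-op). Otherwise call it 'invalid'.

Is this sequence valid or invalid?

Answer: invalid

Derivation:
After 1 (firstChild): header
After 2 (nextSibling): footer
After 3 (firstChild): main
After 4 (nextSibling): main (no-op, stayed)
After 5 (parentNode): footer
After 6 (parentNode): div
After 7 (firstChild): header
After 8 (previousSibling): header (no-op, stayed)
After 9 (firstChild): body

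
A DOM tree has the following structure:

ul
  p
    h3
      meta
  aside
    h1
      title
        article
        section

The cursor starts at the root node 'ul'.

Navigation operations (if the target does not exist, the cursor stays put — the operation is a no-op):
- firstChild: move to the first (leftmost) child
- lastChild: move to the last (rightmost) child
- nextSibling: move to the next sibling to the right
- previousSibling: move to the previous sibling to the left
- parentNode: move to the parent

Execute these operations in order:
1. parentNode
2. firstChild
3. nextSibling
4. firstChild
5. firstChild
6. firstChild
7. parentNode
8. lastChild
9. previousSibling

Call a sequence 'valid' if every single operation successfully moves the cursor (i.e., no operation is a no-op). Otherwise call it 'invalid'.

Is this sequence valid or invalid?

After 1 (parentNode): ul (no-op, stayed)
After 2 (firstChild): p
After 3 (nextSibling): aside
After 4 (firstChild): h1
After 5 (firstChild): title
After 6 (firstChild): article
After 7 (parentNode): title
After 8 (lastChild): section
After 9 (previousSibling): article

Answer: invalid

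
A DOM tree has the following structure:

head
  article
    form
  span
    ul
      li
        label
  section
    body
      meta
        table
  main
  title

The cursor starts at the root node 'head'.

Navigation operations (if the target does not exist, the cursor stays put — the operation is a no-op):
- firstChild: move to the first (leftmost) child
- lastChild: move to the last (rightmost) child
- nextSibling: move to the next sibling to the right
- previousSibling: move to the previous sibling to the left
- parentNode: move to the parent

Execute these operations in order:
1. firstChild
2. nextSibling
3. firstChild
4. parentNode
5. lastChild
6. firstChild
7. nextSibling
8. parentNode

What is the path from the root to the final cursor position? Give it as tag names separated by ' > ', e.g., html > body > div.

Answer: head > span > ul

Derivation:
After 1 (firstChild): article
After 2 (nextSibling): span
After 3 (firstChild): ul
After 4 (parentNode): span
After 5 (lastChild): ul
After 6 (firstChild): li
After 7 (nextSibling): li (no-op, stayed)
After 8 (parentNode): ul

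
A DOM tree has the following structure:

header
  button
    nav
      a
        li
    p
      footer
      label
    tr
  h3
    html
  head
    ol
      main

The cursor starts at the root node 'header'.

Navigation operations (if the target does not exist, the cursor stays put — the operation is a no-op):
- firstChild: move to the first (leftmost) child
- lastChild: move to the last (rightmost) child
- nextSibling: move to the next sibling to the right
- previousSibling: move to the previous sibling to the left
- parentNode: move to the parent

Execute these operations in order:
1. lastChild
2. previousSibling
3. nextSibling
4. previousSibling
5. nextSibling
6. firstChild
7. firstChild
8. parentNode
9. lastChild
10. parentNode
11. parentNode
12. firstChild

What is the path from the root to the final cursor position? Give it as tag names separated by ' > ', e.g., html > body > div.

Answer: header > head > ol

Derivation:
After 1 (lastChild): head
After 2 (previousSibling): h3
After 3 (nextSibling): head
After 4 (previousSibling): h3
After 5 (nextSibling): head
After 6 (firstChild): ol
After 7 (firstChild): main
After 8 (parentNode): ol
After 9 (lastChild): main
After 10 (parentNode): ol
After 11 (parentNode): head
After 12 (firstChild): ol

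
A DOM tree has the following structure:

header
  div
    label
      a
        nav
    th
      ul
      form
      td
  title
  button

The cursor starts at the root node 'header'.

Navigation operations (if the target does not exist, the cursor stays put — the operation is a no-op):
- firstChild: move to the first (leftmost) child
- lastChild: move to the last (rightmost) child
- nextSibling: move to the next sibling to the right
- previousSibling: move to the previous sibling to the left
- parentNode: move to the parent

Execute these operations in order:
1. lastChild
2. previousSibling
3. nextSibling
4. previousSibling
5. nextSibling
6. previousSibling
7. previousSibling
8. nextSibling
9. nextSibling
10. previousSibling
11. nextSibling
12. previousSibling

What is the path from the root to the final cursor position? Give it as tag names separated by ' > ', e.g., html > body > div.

After 1 (lastChild): button
After 2 (previousSibling): title
After 3 (nextSibling): button
After 4 (previousSibling): title
After 5 (nextSibling): button
After 6 (previousSibling): title
After 7 (previousSibling): div
After 8 (nextSibling): title
After 9 (nextSibling): button
After 10 (previousSibling): title
After 11 (nextSibling): button
After 12 (previousSibling): title

Answer: header > title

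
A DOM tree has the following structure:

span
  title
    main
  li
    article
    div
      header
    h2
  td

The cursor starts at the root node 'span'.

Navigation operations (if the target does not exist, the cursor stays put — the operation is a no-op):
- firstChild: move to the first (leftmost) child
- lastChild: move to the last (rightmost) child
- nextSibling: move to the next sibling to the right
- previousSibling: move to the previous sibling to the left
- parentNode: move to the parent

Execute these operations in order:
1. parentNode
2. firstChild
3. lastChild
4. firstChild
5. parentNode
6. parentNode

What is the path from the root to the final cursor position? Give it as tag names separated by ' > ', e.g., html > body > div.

After 1 (parentNode): span (no-op, stayed)
After 2 (firstChild): title
After 3 (lastChild): main
After 4 (firstChild): main (no-op, stayed)
After 5 (parentNode): title
After 6 (parentNode): span

Answer: span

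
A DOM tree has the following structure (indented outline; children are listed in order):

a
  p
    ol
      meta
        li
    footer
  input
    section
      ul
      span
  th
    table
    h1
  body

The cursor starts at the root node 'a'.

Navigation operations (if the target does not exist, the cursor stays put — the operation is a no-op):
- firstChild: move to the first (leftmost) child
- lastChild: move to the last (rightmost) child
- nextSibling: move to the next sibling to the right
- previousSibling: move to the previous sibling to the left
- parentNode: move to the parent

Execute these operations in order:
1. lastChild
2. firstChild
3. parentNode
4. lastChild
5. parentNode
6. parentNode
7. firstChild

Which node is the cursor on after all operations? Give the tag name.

Answer: p

Derivation:
After 1 (lastChild): body
After 2 (firstChild): body (no-op, stayed)
After 3 (parentNode): a
After 4 (lastChild): body
After 5 (parentNode): a
After 6 (parentNode): a (no-op, stayed)
After 7 (firstChild): p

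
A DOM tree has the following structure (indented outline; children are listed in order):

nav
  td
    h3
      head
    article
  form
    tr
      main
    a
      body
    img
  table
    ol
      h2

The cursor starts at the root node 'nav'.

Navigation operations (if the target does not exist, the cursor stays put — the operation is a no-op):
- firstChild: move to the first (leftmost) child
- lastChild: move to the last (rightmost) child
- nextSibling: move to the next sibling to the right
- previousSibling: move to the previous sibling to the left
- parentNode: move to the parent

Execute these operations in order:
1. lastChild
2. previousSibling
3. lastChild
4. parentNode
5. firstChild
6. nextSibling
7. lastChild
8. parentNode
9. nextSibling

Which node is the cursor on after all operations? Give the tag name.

Answer: img

Derivation:
After 1 (lastChild): table
After 2 (previousSibling): form
After 3 (lastChild): img
After 4 (parentNode): form
After 5 (firstChild): tr
After 6 (nextSibling): a
After 7 (lastChild): body
After 8 (parentNode): a
After 9 (nextSibling): img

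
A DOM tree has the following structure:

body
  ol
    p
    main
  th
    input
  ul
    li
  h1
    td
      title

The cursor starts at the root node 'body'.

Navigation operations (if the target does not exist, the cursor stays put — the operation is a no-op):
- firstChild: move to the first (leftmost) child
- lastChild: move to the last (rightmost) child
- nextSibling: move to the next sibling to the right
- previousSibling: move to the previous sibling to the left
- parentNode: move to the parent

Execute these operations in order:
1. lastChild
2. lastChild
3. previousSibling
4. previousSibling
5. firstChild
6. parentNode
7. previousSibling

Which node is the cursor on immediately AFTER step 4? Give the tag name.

After 1 (lastChild): h1
After 2 (lastChild): td
After 3 (previousSibling): td (no-op, stayed)
After 4 (previousSibling): td (no-op, stayed)

Answer: td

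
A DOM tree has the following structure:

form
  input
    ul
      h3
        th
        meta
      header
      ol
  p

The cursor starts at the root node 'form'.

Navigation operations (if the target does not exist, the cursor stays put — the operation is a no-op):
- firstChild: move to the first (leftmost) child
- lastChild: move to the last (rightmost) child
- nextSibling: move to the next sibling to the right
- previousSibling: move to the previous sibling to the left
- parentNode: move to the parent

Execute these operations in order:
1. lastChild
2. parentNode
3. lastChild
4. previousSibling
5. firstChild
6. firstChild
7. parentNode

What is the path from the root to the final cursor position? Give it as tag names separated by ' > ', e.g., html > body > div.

Answer: form > input > ul

Derivation:
After 1 (lastChild): p
After 2 (parentNode): form
After 3 (lastChild): p
After 4 (previousSibling): input
After 5 (firstChild): ul
After 6 (firstChild): h3
After 7 (parentNode): ul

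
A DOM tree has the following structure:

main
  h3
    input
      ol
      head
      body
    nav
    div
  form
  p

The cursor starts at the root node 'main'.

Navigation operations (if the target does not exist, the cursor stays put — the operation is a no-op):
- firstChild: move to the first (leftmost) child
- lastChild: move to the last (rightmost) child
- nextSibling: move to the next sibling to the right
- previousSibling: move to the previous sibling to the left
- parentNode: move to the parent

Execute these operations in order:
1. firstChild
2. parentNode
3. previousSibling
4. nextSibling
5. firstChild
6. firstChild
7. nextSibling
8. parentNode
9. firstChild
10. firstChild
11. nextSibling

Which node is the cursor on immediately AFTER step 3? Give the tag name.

Answer: main

Derivation:
After 1 (firstChild): h3
After 2 (parentNode): main
After 3 (previousSibling): main (no-op, stayed)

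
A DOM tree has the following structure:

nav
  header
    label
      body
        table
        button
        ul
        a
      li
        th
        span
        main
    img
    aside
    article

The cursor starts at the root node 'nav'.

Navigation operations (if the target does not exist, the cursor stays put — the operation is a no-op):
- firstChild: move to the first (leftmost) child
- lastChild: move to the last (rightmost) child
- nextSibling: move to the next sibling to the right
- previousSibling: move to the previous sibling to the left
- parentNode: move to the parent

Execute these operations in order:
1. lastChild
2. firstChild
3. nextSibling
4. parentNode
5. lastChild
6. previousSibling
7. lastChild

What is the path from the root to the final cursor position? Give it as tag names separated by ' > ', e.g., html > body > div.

After 1 (lastChild): header
After 2 (firstChild): label
After 3 (nextSibling): img
After 4 (parentNode): header
After 5 (lastChild): article
After 6 (previousSibling): aside
After 7 (lastChild): aside (no-op, stayed)

Answer: nav > header > aside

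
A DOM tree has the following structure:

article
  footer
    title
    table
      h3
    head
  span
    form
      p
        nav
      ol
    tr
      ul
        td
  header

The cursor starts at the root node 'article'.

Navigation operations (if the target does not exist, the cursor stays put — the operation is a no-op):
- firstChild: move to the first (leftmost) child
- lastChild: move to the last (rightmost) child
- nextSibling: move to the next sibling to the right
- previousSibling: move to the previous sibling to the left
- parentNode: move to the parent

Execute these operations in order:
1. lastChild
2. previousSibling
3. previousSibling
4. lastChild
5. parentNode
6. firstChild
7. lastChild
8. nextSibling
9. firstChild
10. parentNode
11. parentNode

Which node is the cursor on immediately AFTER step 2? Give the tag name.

Answer: span

Derivation:
After 1 (lastChild): header
After 2 (previousSibling): span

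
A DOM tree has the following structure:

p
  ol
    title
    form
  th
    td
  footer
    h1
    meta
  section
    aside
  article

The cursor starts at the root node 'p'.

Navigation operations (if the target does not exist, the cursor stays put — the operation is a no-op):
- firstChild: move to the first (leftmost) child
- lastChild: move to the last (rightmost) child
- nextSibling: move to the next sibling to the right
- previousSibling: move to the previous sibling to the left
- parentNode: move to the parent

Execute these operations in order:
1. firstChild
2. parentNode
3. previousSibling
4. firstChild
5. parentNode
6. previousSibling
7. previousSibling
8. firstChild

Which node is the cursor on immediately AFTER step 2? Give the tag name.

After 1 (firstChild): ol
After 2 (parentNode): p

Answer: p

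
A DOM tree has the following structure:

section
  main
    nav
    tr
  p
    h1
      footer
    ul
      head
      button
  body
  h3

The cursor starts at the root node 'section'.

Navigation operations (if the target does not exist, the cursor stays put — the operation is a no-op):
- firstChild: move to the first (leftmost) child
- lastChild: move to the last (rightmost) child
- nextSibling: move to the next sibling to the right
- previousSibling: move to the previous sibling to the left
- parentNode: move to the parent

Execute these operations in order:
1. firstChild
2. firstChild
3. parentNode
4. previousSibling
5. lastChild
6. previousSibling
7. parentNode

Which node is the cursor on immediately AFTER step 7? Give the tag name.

Answer: main

Derivation:
After 1 (firstChild): main
After 2 (firstChild): nav
After 3 (parentNode): main
After 4 (previousSibling): main (no-op, stayed)
After 5 (lastChild): tr
After 6 (previousSibling): nav
After 7 (parentNode): main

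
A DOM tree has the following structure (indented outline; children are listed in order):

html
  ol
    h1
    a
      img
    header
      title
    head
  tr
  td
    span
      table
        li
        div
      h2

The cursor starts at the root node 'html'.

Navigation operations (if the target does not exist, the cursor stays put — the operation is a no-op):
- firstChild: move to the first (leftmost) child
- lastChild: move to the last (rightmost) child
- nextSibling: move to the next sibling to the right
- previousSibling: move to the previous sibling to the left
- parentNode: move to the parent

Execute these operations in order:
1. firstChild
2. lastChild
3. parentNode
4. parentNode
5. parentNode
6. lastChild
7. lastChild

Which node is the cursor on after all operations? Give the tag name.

Answer: span

Derivation:
After 1 (firstChild): ol
After 2 (lastChild): head
After 3 (parentNode): ol
After 4 (parentNode): html
After 5 (parentNode): html (no-op, stayed)
After 6 (lastChild): td
After 7 (lastChild): span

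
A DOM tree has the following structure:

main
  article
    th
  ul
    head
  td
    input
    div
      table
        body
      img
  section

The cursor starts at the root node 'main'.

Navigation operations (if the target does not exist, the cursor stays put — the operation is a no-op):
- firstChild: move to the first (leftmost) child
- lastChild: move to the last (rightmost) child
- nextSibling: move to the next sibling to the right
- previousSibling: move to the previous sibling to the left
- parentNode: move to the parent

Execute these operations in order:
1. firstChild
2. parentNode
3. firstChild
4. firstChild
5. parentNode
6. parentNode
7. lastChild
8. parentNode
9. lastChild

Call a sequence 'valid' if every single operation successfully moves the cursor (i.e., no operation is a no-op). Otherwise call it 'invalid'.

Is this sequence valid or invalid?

After 1 (firstChild): article
After 2 (parentNode): main
After 3 (firstChild): article
After 4 (firstChild): th
After 5 (parentNode): article
After 6 (parentNode): main
After 7 (lastChild): section
After 8 (parentNode): main
After 9 (lastChild): section

Answer: valid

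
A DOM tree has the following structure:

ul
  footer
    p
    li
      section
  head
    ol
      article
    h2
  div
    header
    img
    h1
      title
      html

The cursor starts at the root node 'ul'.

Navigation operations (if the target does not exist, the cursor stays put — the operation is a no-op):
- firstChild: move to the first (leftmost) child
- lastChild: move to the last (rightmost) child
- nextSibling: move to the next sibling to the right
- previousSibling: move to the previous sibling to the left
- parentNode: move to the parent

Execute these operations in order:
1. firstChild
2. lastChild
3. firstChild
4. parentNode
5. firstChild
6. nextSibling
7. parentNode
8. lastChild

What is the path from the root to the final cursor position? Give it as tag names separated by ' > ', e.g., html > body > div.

Answer: ul > footer > li > section

Derivation:
After 1 (firstChild): footer
After 2 (lastChild): li
After 3 (firstChild): section
After 4 (parentNode): li
After 5 (firstChild): section
After 6 (nextSibling): section (no-op, stayed)
After 7 (parentNode): li
After 8 (lastChild): section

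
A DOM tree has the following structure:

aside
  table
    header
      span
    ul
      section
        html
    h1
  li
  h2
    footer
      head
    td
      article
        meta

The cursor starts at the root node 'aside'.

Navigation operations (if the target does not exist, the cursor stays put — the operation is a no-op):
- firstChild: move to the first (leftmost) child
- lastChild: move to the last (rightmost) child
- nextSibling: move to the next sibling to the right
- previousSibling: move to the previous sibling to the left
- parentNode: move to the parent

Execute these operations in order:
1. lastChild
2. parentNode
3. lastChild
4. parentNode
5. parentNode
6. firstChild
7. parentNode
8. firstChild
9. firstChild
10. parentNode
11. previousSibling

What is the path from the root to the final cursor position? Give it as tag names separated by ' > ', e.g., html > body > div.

After 1 (lastChild): h2
After 2 (parentNode): aside
After 3 (lastChild): h2
After 4 (parentNode): aside
After 5 (parentNode): aside (no-op, stayed)
After 6 (firstChild): table
After 7 (parentNode): aside
After 8 (firstChild): table
After 9 (firstChild): header
After 10 (parentNode): table
After 11 (previousSibling): table (no-op, stayed)

Answer: aside > table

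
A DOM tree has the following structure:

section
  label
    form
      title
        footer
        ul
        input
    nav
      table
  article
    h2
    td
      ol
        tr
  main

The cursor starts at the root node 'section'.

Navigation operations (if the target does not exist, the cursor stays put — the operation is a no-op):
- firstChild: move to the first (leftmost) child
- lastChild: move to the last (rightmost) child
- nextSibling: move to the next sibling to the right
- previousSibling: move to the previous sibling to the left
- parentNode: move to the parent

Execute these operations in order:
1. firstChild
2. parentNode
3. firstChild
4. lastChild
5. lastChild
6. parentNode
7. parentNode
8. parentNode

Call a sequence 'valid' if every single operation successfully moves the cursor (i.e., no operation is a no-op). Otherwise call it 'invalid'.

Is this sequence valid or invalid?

After 1 (firstChild): label
After 2 (parentNode): section
After 3 (firstChild): label
After 4 (lastChild): nav
After 5 (lastChild): table
After 6 (parentNode): nav
After 7 (parentNode): label
After 8 (parentNode): section

Answer: valid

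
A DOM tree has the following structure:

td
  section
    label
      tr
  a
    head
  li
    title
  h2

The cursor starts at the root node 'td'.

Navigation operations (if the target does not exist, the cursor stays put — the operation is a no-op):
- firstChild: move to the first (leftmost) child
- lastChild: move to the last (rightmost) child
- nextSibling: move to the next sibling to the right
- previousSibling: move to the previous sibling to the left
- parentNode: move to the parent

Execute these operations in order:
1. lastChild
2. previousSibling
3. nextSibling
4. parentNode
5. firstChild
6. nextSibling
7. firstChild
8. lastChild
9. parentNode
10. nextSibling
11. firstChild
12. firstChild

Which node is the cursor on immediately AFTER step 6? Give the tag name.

Answer: a

Derivation:
After 1 (lastChild): h2
After 2 (previousSibling): li
After 3 (nextSibling): h2
After 4 (parentNode): td
After 5 (firstChild): section
After 6 (nextSibling): a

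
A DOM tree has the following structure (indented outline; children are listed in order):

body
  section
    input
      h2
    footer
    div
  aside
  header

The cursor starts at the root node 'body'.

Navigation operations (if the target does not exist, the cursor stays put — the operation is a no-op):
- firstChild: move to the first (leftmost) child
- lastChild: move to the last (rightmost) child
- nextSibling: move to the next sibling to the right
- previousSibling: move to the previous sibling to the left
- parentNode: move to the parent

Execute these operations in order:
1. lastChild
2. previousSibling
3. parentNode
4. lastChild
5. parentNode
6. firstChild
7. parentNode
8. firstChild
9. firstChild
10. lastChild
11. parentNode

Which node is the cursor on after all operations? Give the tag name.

After 1 (lastChild): header
After 2 (previousSibling): aside
After 3 (parentNode): body
After 4 (lastChild): header
After 5 (parentNode): body
After 6 (firstChild): section
After 7 (parentNode): body
After 8 (firstChild): section
After 9 (firstChild): input
After 10 (lastChild): h2
After 11 (parentNode): input

Answer: input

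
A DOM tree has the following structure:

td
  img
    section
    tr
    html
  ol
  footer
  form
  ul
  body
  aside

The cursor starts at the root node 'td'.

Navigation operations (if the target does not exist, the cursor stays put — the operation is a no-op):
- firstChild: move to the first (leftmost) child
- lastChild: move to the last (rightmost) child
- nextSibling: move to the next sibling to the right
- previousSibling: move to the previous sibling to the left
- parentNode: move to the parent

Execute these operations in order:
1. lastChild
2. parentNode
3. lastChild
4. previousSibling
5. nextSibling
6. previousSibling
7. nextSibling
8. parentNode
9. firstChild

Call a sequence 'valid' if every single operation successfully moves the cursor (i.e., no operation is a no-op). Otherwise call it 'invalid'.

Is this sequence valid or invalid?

Answer: valid

Derivation:
After 1 (lastChild): aside
After 2 (parentNode): td
After 3 (lastChild): aside
After 4 (previousSibling): body
After 5 (nextSibling): aside
After 6 (previousSibling): body
After 7 (nextSibling): aside
After 8 (parentNode): td
After 9 (firstChild): img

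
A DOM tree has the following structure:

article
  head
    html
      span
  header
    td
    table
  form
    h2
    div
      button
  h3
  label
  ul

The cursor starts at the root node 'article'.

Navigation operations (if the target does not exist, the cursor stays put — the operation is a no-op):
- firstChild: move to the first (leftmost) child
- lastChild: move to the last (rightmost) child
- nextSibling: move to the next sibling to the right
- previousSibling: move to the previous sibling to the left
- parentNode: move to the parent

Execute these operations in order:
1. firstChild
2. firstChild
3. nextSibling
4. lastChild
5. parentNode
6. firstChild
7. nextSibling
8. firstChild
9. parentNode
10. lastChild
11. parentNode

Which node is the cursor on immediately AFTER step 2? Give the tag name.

Answer: html

Derivation:
After 1 (firstChild): head
After 2 (firstChild): html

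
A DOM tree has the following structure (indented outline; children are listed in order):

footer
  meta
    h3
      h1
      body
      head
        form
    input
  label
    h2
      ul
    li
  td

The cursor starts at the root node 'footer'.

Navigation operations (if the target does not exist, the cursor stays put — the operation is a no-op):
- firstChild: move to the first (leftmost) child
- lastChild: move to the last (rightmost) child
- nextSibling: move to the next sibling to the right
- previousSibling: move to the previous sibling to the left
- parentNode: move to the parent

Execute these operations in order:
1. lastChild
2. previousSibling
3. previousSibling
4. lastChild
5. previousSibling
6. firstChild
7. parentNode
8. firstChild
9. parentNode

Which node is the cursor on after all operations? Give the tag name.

After 1 (lastChild): td
After 2 (previousSibling): label
After 3 (previousSibling): meta
After 4 (lastChild): input
After 5 (previousSibling): h3
After 6 (firstChild): h1
After 7 (parentNode): h3
After 8 (firstChild): h1
After 9 (parentNode): h3

Answer: h3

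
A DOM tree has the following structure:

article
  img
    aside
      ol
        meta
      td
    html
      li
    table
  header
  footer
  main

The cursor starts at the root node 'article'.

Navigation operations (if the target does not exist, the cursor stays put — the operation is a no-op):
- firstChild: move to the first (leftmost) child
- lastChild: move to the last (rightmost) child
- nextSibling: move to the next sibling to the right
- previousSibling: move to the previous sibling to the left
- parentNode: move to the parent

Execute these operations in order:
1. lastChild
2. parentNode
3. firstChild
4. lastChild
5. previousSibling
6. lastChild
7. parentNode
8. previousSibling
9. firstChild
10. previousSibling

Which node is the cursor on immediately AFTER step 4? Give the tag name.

Answer: table

Derivation:
After 1 (lastChild): main
After 2 (parentNode): article
After 3 (firstChild): img
After 4 (lastChild): table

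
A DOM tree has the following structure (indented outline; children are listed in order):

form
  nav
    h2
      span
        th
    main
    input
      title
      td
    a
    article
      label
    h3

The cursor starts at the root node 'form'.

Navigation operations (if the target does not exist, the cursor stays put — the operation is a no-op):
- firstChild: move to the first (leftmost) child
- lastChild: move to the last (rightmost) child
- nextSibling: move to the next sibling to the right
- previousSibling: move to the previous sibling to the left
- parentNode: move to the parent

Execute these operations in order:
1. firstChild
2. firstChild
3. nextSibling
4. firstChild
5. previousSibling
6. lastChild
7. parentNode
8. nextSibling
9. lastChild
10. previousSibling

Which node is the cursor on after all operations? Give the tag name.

After 1 (firstChild): nav
After 2 (firstChild): h2
After 3 (nextSibling): main
After 4 (firstChild): main (no-op, stayed)
After 5 (previousSibling): h2
After 6 (lastChild): span
After 7 (parentNode): h2
After 8 (nextSibling): main
After 9 (lastChild): main (no-op, stayed)
After 10 (previousSibling): h2

Answer: h2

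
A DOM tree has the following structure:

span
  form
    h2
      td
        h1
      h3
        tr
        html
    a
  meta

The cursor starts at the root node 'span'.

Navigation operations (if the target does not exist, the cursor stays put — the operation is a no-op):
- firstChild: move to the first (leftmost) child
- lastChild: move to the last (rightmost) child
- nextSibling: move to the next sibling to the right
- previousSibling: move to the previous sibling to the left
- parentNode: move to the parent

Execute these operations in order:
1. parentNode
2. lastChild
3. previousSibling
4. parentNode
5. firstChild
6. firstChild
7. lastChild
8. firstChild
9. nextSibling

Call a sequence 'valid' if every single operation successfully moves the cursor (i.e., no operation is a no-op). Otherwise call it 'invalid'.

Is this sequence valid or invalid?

After 1 (parentNode): span (no-op, stayed)
After 2 (lastChild): meta
After 3 (previousSibling): form
After 4 (parentNode): span
After 5 (firstChild): form
After 6 (firstChild): h2
After 7 (lastChild): h3
After 8 (firstChild): tr
After 9 (nextSibling): html

Answer: invalid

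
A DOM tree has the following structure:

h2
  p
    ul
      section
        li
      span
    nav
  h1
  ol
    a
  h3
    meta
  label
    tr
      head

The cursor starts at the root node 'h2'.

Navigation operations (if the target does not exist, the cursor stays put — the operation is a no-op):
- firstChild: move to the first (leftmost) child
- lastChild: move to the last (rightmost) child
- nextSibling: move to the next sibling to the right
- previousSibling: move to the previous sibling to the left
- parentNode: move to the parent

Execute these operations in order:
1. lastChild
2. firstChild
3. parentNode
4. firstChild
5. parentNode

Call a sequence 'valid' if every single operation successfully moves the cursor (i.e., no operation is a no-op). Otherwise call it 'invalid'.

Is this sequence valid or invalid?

Answer: valid

Derivation:
After 1 (lastChild): label
After 2 (firstChild): tr
After 3 (parentNode): label
After 4 (firstChild): tr
After 5 (parentNode): label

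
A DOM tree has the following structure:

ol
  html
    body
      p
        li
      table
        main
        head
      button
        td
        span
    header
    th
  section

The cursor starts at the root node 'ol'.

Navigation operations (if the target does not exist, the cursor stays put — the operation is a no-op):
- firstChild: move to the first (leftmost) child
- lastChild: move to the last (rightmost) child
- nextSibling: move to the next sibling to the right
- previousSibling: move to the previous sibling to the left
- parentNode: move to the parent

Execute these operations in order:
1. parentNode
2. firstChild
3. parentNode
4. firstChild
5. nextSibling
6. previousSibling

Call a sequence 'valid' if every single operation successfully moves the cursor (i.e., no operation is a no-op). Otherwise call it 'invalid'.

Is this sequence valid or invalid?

Answer: invalid

Derivation:
After 1 (parentNode): ol (no-op, stayed)
After 2 (firstChild): html
After 3 (parentNode): ol
After 4 (firstChild): html
After 5 (nextSibling): section
After 6 (previousSibling): html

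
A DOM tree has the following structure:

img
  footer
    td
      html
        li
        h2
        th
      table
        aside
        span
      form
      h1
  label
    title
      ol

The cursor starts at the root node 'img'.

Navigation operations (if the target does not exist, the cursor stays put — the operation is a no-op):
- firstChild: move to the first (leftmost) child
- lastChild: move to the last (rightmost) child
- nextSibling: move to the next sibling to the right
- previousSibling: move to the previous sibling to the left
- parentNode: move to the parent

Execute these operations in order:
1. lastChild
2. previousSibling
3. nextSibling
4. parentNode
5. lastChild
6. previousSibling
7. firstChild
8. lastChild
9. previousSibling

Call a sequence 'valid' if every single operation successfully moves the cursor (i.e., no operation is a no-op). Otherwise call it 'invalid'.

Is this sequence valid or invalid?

Answer: valid

Derivation:
After 1 (lastChild): label
After 2 (previousSibling): footer
After 3 (nextSibling): label
After 4 (parentNode): img
After 5 (lastChild): label
After 6 (previousSibling): footer
After 7 (firstChild): td
After 8 (lastChild): h1
After 9 (previousSibling): form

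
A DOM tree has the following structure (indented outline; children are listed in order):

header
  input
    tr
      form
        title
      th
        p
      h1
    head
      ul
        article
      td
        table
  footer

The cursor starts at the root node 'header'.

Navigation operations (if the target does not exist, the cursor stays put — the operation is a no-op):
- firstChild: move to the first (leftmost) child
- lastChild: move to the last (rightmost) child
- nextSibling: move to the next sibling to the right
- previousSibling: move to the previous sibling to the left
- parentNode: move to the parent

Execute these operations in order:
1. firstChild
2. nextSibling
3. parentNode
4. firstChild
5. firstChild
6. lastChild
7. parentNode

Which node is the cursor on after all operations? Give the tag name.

Answer: tr

Derivation:
After 1 (firstChild): input
After 2 (nextSibling): footer
After 3 (parentNode): header
After 4 (firstChild): input
After 5 (firstChild): tr
After 6 (lastChild): h1
After 7 (parentNode): tr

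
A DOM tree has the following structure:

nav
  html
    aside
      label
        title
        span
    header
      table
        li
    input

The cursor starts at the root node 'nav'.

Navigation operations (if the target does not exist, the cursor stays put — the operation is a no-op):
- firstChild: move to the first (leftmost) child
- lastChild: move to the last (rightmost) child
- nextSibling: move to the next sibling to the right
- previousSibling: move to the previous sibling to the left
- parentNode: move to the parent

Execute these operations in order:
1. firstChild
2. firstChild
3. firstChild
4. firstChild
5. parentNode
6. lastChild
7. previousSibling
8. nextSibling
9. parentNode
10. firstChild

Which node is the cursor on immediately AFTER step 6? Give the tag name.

Answer: span

Derivation:
After 1 (firstChild): html
After 2 (firstChild): aside
After 3 (firstChild): label
After 4 (firstChild): title
After 5 (parentNode): label
After 6 (lastChild): span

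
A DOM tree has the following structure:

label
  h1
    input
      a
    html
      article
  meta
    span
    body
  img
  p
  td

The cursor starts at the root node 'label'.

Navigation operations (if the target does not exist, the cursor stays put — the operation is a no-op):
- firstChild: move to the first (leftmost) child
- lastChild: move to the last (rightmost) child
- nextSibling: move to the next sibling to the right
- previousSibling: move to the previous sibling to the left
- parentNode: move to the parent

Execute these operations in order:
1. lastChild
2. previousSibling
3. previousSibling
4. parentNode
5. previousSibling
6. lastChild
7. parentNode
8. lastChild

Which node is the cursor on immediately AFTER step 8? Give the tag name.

Answer: td

Derivation:
After 1 (lastChild): td
After 2 (previousSibling): p
After 3 (previousSibling): img
After 4 (parentNode): label
After 5 (previousSibling): label (no-op, stayed)
After 6 (lastChild): td
After 7 (parentNode): label
After 8 (lastChild): td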